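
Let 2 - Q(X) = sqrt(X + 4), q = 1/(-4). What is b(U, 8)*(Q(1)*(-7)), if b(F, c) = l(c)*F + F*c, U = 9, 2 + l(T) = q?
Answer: -1449/2 + 1449*sqrt(5)/4 ≈ 85.516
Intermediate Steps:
q = -1/4 ≈ -0.25000
l(T) = -9/4 (l(T) = -2 - 1/4 = -9/4)
Q(X) = 2 - sqrt(4 + X) (Q(X) = 2 - sqrt(X + 4) = 2 - sqrt(4 + X))
b(F, c) = -9*F/4 + F*c
b(U, 8)*(Q(1)*(-7)) = ((1/4)*9*(-9 + 4*8))*((2 - sqrt(4 + 1))*(-7)) = ((1/4)*9*(-9 + 32))*((2 - sqrt(5))*(-7)) = ((1/4)*9*23)*(-14 + 7*sqrt(5)) = 207*(-14 + 7*sqrt(5))/4 = -1449/2 + 1449*sqrt(5)/4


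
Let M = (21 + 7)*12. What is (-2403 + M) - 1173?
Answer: -3240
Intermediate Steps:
M = 336 (M = 28*12 = 336)
(-2403 + M) - 1173 = (-2403 + 336) - 1173 = -2067 - 1173 = -3240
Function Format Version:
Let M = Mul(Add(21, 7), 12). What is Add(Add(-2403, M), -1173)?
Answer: -3240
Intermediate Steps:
M = 336 (M = Mul(28, 12) = 336)
Add(Add(-2403, M), -1173) = Add(Add(-2403, 336), -1173) = Add(-2067, -1173) = -3240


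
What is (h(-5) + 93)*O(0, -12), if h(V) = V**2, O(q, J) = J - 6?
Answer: -2124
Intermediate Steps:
O(q, J) = -6 + J
(h(-5) + 93)*O(0, -12) = ((-5)**2 + 93)*(-6 - 12) = (25 + 93)*(-18) = 118*(-18) = -2124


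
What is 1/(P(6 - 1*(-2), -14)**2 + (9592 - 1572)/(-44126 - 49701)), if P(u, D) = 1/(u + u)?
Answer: -24019712/1959293 ≈ -12.259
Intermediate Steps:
P(u, D) = 1/(2*u)
1/(P(6 - 1*(-2), -14)**2 + (9592 - 1572)/(-44126 - 49701)) = 1/((1/(2*(6 - 1*(-2))))**2 + (9592 - 1572)/(-44126 - 49701)) = 1/((1/(2*(6 + 2)))**2 + 8020/(-93827)) = 1/(((1/2)/8)**2 + 8020*(-1/93827)) = 1/(((1/2)*(1/8))**2 - 8020/93827) = 1/((1/16)**2 - 8020/93827) = 1/(1/256 - 8020/93827) = 1/(-1959293/24019712) = -24019712/1959293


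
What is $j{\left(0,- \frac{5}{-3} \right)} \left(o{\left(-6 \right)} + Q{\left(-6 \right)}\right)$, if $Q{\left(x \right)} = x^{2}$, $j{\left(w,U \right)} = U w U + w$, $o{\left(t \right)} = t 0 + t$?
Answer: $0$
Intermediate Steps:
$o{\left(t \right)} = t$ ($o{\left(t \right)} = 0 + t = t$)
$j{\left(w,U \right)} = w + w U^{2}$ ($j{\left(w,U \right)} = w U^{2} + w = w + w U^{2}$)
$j{\left(0,- \frac{5}{-3} \right)} \left(o{\left(-6 \right)} + Q{\left(-6 \right)}\right) = 0 \left(1 + \left(- \frac{5}{-3}\right)^{2}\right) \left(-6 + \left(-6\right)^{2}\right) = 0 \left(1 + \left(\left(-5\right) \left(- \frac{1}{3}\right)\right)^{2}\right) \left(-6 + 36\right) = 0 \left(1 + \left(\frac{5}{3}\right)^{2}\right) 30 = 0 \left(1 + \frac{25}{9}\right) 30 = 0 \cdot \frac{34}{9} \cdot 30 = 0 \cdot 30 = 0$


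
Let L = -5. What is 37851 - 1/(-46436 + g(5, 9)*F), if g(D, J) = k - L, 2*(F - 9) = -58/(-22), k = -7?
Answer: 19342731584/511023 ≈ 37851.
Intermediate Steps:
F = 227/22 (F = 9 + (-58/(-22))/2 = 9 + (-58*(-1/22))/2 = 9 + (½)*(29/11) = 9 + 29/22 = 227/22 ≈ 10.318)
g(D, J) = -2 (g(D, J) = -7 - 1*(-5) = -7 + 5 = -2)
37851 - 1/(-46436 + g(5, 9)*F) = 37851 - 1/(-46436 - 2*227/22) = 37851 - 1/(-46436 - 227/11) = 37851 - 1/(-511023/11) = 37851 - 1*(-11/511023) = 37851 + 11/511023 = 19342731584/511023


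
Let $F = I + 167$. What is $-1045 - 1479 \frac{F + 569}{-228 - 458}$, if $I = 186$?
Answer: $\frac{323384}{343} \approx 942.81$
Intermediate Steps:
$F = 353$ ($F = 186 + 167 = 353$)
$-1045 - 1479 \frac{F + 569}{-228 - 458} = -1045 - 1479 \frac{353 + 569}{-228 - 458} = -1045 - 1479 \frac{922}{-686} = -1045 - 1479 \cdot 922 \left(- \frac{1}{686}\right) = -1045 - - \frac{681819}{343} = -1045 + \frac{681819}{343} = \frac{323384}{343}$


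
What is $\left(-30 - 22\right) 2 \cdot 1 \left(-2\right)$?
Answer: $208$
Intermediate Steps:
$\left(-30 - 22\right) 2 \cdot 1 \left(-2\right) = - 52 \cdot 2 \left(-2\right) = \left(-52\right) \left(-4\right) = 208$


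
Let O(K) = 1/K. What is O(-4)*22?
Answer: -11/2 ≈ -5.5000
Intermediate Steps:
O(-4)*22 = 22/(-4) = -¼*22 = -11/2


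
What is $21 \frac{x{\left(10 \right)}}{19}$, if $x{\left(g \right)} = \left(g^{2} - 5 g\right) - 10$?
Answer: $\frac{840}{19} \approx 44.211$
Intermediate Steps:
$x{\left(g \right)} = -10 + g^{2} - 5 g$
$21 \frac{x{\left(10 \right)}}{19} = 21 \frac{-10 + 10^{2} - 50}{19} = 21 \left(-10 + 100 - 50\right) \frac{1}{19} = 21 \cdot 40 \cdot \frac{1}{19} = 21 \cdot \frac{40}{19} = \frac{840}{19}$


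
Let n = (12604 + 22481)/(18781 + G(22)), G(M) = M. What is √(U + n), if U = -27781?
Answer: I*√9821390883574/18803 ≈ 166.67*I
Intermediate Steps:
n = 35085/18803 (n = (12604 + 22481)/(18781 + 22) = 35085/18803 ≈ 1.8659)
√(U + n) = √(-27781 + 35085/18803) = √(-522331058/18803) = I*√9821390883574/18803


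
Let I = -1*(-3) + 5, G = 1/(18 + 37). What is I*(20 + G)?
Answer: 8808/55 ≈ 160.15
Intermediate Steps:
G = 1/55 ≈ 0.018182
I = 8 (I = 3 + 5 = 8)
I*(20 + G) = 8*(20 + 1/55) = 8*(1101/55) = 8808/55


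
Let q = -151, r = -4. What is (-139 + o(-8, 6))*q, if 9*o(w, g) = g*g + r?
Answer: 184069/9 ≈ 20452.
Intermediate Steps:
o(w, g) = -4/9 + g²/9 (o(w, g) = (g*g - 4)/9 = (g² - 4)/9 = (-4 + g²)/9 = -4/9 + g²/9)
(-139 + o(-8, 6))*q = (-139 + (-4/9 + (⅑)*6²))*(-151) = (-139 + (-4/9 + (⅑)*36))*(-151) = (-139 + (-4/9 + 4))*(-151) = (-139 + 32/9)*(-151) = -1219/9*(-151) = 184069/9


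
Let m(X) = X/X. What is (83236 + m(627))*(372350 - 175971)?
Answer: 16345998823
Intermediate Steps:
m(X) = 1
(83236 + m(627))*(372350 - 175971) = (83236 + 1)*(372350 - 175971) = 83237*196379 = 16345998823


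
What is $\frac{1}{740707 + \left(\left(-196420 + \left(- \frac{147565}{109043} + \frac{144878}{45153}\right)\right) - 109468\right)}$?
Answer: $\frac{447601689}{194626549257410} \approx 2.2998 \cdot 10^{-6}$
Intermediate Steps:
$\frac{1}{740707 + \left(\left(-196420 + \left(- \frac{147565}{109043} + \frac{144878}{45153}\right)\right) - 109468\right)} = \frac{1}{740707 + \left(\left(-196420 + \left(\left(-147565\right) \frac{1}{109043} + 144878 \cdot \frac{1}{45153}\right)\right) - 109468\right)} = \frac{1}{740707 + \left(\left(-196420 + \left(- \frac{13415}{9913} + \frac{144878}{45153}\right)\right) - 109468\right)} = \frac{1}{740707 + \left(\left(-196420 + \frac{830448119}{447601689}\right) - 109468\right)} = \frac{1}{740707 - \frac{136915154996713}{447601689}} = \frac{1}{\frac{194626549257410}{447601689}} = \frac{447601689}{194626549257410}$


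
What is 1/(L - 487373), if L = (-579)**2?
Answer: -1/152132 ≈ -6.5732e-6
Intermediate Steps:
L = 335241
1/(L - 487373) = 1/(335241 - 487373) = 1/(-152132) = -1/152132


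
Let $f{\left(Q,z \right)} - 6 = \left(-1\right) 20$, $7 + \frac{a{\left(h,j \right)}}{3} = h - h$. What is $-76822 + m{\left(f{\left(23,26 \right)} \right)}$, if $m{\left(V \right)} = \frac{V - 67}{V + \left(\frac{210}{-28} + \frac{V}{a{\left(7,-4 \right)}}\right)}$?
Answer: $- \frac{9602264}{125} \approx -76818.0$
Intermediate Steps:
$a{\left(h,j \right)} = -21$ ($a{\left(h,j \right)} = -21 + 3 \left(h - h\right) = -21 + 3 \cdot 0 = -21 + 0 = -21$)
$f{\left(Q,z \right)} = -14$ ($f{\left(Q,z \right)} = 6 - 20 = -14$)
$m{\left(V \right)} = \frac{-67 + V}{- \frac{15}{2} + \frac{20 V}{21}}$ ($m{\left(V \right)} = \frac{V - 67}{V + \left(\frac{210}{-28} + \frac{V}{-21}\right)} = \frac{-67 + V}{V + \left(210 \left(- \frac{1}{28}\right) + V \left(- \frac{1}{21}\right)\right)} = \frac{-67 + V}{V - \left(\frac{15}{2} + \frac{V}{21}\right)} = \frac{-67 + V}{- \frac{15}{2} + \frac{20 V}{21}}$)
$-76822 + m{\left(f{\left(23,26 \right)} \right)} = -76822 + \frac{42 \left(67 - -14\right)}{5 \left(63 - -112\right)} = -76822 + \frac{42 \left(67 + 14\right)}{5 \left(63 + 112\right)} = -76822 + \frac{42}{5} \cdot \frac{1}{175} \cdot 81 = -76822 + \frac{486}{125} = - \frac{9602264}{125}$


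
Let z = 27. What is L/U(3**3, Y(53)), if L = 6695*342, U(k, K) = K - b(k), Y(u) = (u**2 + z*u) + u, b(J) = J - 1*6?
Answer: 381615/712 ≈ 535.98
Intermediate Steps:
b(J) = -6 + J (b(J) = J - 6 = -6 + J)
Y(u) = u**2 + 28*u (Y(u) = (u**2 + 27*u) + u = u**2 + 28*u)
U(k, K) = 6 + K - k (U(k, K) = K - (-6 + k) = K + (6 - k) = 6 + K - k)
L = 2289690
L/U(3**3, Y(53)) = 2289690/(6 + 53*(28 + 53) - 1*3**3) = 2289690/(6 + 53*81 - 1*27) = 2289690/(6 + 4293 - 27) = 2289690/4272 = 2289690*(1/4272) = 381615/712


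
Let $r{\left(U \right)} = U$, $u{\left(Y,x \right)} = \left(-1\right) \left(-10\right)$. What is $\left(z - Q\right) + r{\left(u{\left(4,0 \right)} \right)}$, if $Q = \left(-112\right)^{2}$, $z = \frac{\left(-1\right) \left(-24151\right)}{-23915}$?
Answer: $- \frac{299774761}{23915} \approx -12535.0$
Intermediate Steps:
$u{\left(Y,x \right)} = 10$
$z = - \frac{24151}{23915}$ ($z = 24151 \left(- \frac{1}{23915}\right) = - \frac{24151}{23915} \approx -1.0099$)
$Q = 12544$
$\left(z - Q\right) + r{\left(u{\left(4,0 \right)} \right)} = \left(- \frac{24151}{23915} - 12544\right) + 10 = - \frac{300013911}{23915} + 10 = - \frac{299774761}{23915}$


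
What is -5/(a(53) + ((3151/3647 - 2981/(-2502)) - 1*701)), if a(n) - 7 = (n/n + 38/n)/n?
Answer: 128157731730/17734778583089 ≈ 0.0072263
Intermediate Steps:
a(n) = 7 + (1 + 38/n)/n (a(n) = 7 + (n/n + 38/n)/n = 7 + (1 + 38/n)/n)
-5/(a(53) + ((3151/3647 - 2981/(-2502)) - 1*701)) = -5/((7 + 1/53 + 38/53²) + ((3151/3647 - 2981/(-2502)) - 1*701)) = -5/((7 + 1/53 + 38*(1/2809)) + ((3151*(1/3647) - 2981*(-1/2502)) - 701)) = -5/((7 + 1/53 + 38/2809) + ((3151/3647 + 2981/2502) - 701)) = -5/(19754/2809 + (18755509/9124794 - 701)) = -5/(19754/2809 - 6377725085/9124794) = -5/(-17734778583089/25631546346) = -25631546346/17734778583089*(-5) = 128157731730/17734778583089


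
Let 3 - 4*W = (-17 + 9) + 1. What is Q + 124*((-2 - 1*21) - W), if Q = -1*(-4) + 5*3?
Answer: -3143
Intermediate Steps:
W = 5/2 (W = 3/4 - ((-17 + 9) + 1)/4 = 3/4 - (-8 + 1)/4 = 3/4 - 1/4*(-7) = 3/4 + 7/4 = 5/2 ≈ 2.5000)
Q = 19 (Q = 4 + 15 = 19)
Q + 124*((-2 - 1*21) - W) = 19 + 124*((-2 - 1*21) - 1*5/2) = 19 + 124*((-2 - 21) - 5/2) = 19 + 124*(-23 - 5/2) = 19 + 124*(-51/2) = 19 - 3162 = -3143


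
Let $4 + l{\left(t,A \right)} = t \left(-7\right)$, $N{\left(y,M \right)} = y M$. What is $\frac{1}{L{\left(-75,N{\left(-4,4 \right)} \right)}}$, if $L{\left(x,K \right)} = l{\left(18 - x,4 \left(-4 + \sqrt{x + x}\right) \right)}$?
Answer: $- \frac{1}{655} \approx -0.0015267$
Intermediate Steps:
$N{\left(y,M \right)} = M y$
$l{\left(t,A \right)} = -4 - 7 t$ ($l{\left(t,A \right)} = -4 + t \left(-7\right) = -4 - 7 t$)
$L{\left(x,K \right)} = -130 + 7 x$ ($L{\left(x,K \right)} = -4 - 7 \left(18 - x\right) = -4 + \left(-126 + 7 x\right) = -130 + 7 x$)
$\frac{1}{L{\left(-75,N{\left(-4,4 \right)} \right)}} = \frac{1}{-130 + 7 \left(-75\right)} = \frac{1}{-130 - 525} = \frac{1}{-655} = - \frac{1}{655}$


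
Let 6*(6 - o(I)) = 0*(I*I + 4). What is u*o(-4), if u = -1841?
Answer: -11046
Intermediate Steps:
o(I) = 6 (o(I) = 6 - 0*(I*I + 4) = 6 - 0*(I**2 + 4) = 6 - 0*(4 + I**2) = 6 - 1/6*0 = 6 + 0 = 6)
u*o(-4) = -1841*6 = -11046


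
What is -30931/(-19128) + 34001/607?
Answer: 669146245/11610696 ≈ 57.632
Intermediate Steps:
-30931/(-19128) + 34001/607 = -30931*(-1/19128) + 34001*(1/607) = 30931/19128 + 34001/607 = 669146245/11610696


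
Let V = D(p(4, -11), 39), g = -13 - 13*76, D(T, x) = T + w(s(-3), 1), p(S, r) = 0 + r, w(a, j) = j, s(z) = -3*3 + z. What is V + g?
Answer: -1011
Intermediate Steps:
s(z) = -9 + z
p(S, r) = r
D(T, x) = 1 + T (D(T, x) = T + 1 = 1 + T)
g = -1001 (g = -13 - 988 = -1001)
V = -10 (V = 1 - 11 = -10)
V + g = -10 - 1001 = -1011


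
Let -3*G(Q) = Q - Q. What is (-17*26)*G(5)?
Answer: 0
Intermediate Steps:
G(Q) = 0 (G(Q) = -(Q - Q)/3 = -1/3*0 = 0)
(-17*26)*G(5) = -17*26*0 = -442*0 = 0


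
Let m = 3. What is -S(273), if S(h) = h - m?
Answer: -270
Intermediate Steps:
S(h) = -3 + h (S(h) = h - 1*3 = h - 3 = -3 + h)
-S(273) = -(-3 + 273) = -1*270 = -270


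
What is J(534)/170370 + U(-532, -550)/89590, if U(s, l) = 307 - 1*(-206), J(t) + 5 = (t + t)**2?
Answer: 5113772801/763172415 ≈ 6.7007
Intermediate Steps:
J(t) = -5 + 4*t**2 (J(t) = -5 + (t + t)**2 = -5 + (2*t)**2 = -5 + 4*t**2)
U(s, l) = 513 (U(s, l) = 307 + 206 = 513)
J(534)/170370 + U(-532, -550)/89590 = (-5 + 4*534**2)/170370 + 513/89590 = (-5 + 4*285156)*(1/170370) + 513*(1/89590) = (-5 + 1140624)*(1/170370) + 513/89590 = 1140619*(1/170370) + 513/89590 = 1140619/170370 + 513/89590 = 5113772801/763172415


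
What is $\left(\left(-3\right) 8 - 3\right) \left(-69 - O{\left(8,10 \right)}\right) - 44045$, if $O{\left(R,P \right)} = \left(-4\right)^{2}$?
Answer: $-41750$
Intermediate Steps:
$O{\left(R,P \right)} = 16$
$\left(\left(-3\right) 8 - 3\right) \left(-69 - O{\left(8,10 \right)}\right) - 44045 = \left(\left(-3\right) 8 - 3\right) \left(-69 - 16\right) - 44045 = \left(-24 - 3\right) \left(-69 - 16\right) - 44045 = \left(-27\right) \left(-85\right) - 44045 = 2295 - 44045 = -41750$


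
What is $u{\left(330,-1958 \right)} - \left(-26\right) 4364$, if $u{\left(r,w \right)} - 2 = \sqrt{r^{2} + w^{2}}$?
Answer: $113466 + 22 \sqrt{8146} \approx 1.1545 \cdot 10^{5}$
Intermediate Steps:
$u{\left(r,w \right)} = 2 + \sqrt{r^{2} + w^{2}}$
$u{\left(330,-1958 \right)} - \left(-26\right) 4364 = \left(2 + \sqrt{330^{2} + \left(-1958\right)^{2}}\right) - \left(-26\right) 4364 = \left(2 + \sqrt{108900 + 3833764}\right) - -113464 = \left(2 + \sqrt{3942664}\right) + 113464 = \left(2 + 22 \sqrt{8146}\right) + 113464 = 113466 + 22 \sqrt{8146}$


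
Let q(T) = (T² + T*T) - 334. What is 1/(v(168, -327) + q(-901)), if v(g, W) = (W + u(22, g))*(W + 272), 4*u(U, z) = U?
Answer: 2/3281901 ≈ 6.0940e-7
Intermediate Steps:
q(T) = -334 + 2*T² (q(T) = (T² + T²) - 334 = 2*T² - 334 = -334 + 2*T²)
u(U, z) = U/4
v(g, W) = (272 + W)*(11/2 + W) (v(g, W) = (W + (¼)*22)*(W + 272) = (W + 11/2)*(272 + W) = (11/2 + W)*(272 + W) = (272 + W)*(11/2 + W))
1/(v(168, -327) + q(-901)) = 1/((1496 + (-327)² + (555/2)*(-327)) + (-334 + 2*(-901)²)) = 1/((1496 + 106929 - 181485/2) + (-334 + 2*811801)) = 1/(35365/2 + (-334 + 1623602)) = 1/(35365/2 + 1623268) = 1/(3281901/2) = 2/3281901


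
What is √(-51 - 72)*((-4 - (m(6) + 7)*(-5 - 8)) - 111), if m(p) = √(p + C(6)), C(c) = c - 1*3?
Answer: 15*I*√123 ≈ 166.36*I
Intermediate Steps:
C(c) = -3 + c (C(c) = c - 3 = -3 + c)
m(p) = √(3 + p) (m(p) = √(p + (-3 + 6)) = √(p + 3) = √(3 + p))
√(-51 - 72)*((-4 - (m(6) + 7)*(-5 - 8)) - 111) = √(-51 - 72)*((-4 - (√(3 + 6) + 7)*(-5 - 8)) - 111) = √(-123)*((-4 - (√9 + 7)*(-13)) - 111) = (I*√123)*((-4 - (3 + 7)*(-13)) - 111) = (I*√123)*((-4 - 10*(-13)) - 111) = (I*√123)*((-4 - 1*(-130)) - 111) = (I*√123)*((-4 + 130) - 111) = (I*√123)*(126 - 111) = (I*√123)*15 = 15*I*√123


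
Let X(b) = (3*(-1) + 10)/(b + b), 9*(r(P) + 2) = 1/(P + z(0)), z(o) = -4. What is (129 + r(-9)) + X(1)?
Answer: 30535/234 ≈ 130.49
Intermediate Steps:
r(P) = -2 + 1/(9*(-4 + P)) (r(P) = -2 + 1/(9*(P - 4)) = -2 + 1/(9*(-4 + P)))
X(b) = 7/(2*b) (X(b) = (-3 + 10)/((2*b)) = 7*(1/(2*b)) = 7/(2*b))
(129 + r(-9)) + X(1) = (129 + (73 - 18*(-9))/(9*(-4 - 9))) + (7/2)/1 = (129 + (⅑)*(73 + 162)/(-13)) + (7/2)*1 = (129 + (⅑)*(-1/13)*235) + 7/2 = (129 - 235/117) + 7/2 = 14858/117 + 7/2 = 30535/234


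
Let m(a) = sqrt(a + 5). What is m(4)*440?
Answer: 1320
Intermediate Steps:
m(a) = sqrt(5 + a)
m(4)*440 = sqrt(5 + 4)*440 = sqrt(9)*440 = 3*440 = 1320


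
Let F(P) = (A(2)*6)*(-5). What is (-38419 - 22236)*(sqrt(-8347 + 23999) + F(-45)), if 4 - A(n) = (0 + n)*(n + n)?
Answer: -7278600 - 121310*sqrt(3913) ≈ -1.4867e+7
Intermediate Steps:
A(n) = 4 - 2*n**2 (A(n) = 4 - (0 + n)*(n + n) = 4 - n*2*n = 4 - 2*n**2)
F(P) = 120 (F(P) = ((4 - 2*2**2)*6)*(-5) = ((4 - 2*4)*6)*(-5) = ((4 - 8)*6)*(-5) = -4*6*(-5) = -24*(-5) = 120)
(-38419 - 22236)*(sqrt(-8347 + 23999) + F(-45)) = (-38419 - 22236)*(sqrt(-8347 + 23999) + 120) = -60655*(sqrt(15652) + 120) = -60655*(2*sqrt(3913) + 120) = -60655*(120 + 2*sqrt(3913)) = -7278600 - 121310*sqrt(3913)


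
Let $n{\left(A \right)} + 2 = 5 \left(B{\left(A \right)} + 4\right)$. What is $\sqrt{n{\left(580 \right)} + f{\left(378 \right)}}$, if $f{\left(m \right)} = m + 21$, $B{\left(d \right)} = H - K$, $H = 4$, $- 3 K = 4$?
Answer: $\frac{11 \sqrt{33}}{3} \approx 21.063$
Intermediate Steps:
$K = - \frac{4}{3}$ ($K = \left(- \frac{1}{3}\right) 4 = - \frac{4}{3} \approx -1.3333$)
$B{\left(d \right)} = \frac{16}{3}$ ($B{\left(d \right)} = 4 - - \frac{4}{3} = 4 + \frac{4}{3} = \frac{16}{3}$)
$f{\left(m \right)} = 21 + m$
$n{\left(A \right)} = \frac{134}{3}$ ($n{\left(A \right)} = -2 + 5 \left(\frac{16}{3} + 4\right) = -2 + 5 \cdot \frac{28}{3} = -2 + \frac{140}{3} = \frac{134}{3}$)
$\sqrt{n{\left(580 \right)} + f{\left(378 \right)}} = \sqrt{\frac{134}{3} + \left(21 + 378\right)} = \sqrt{\frac{134}{3} + 399} = \sqrt{\frac{1331}{3}} = \frac{11 \sqrt{33}}{3}$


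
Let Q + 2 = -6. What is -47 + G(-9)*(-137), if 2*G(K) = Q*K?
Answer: -4979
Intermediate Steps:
Q = -8 (Q = -2 - 6 = -8)
G(K) = -4*K (G(K) = (-8*K)/2 = -4*K)
-47 + G(-9)*(-137) = -47 - 4*(-9)*(-137) = -47 + 36*(-137) = -47 - 4932 = -4979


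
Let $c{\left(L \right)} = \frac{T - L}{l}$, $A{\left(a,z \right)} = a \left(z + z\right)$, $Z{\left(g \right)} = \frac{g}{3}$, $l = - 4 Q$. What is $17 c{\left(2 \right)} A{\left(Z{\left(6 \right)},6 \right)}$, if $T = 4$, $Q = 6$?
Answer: $-34$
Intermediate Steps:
$l = -24$ ($l = \left(-4\right) 6 = -24$)
$Z{\left(g \right)} = \frac{g}{3}$ ($Z{\left(g \right)} = g \frac{1}{3} = \frac{g}{3}$)
$A{\left(a,z \right)} = 2 a z$ ($A{\left(a,z \right)} = a 2 z = 2 a z$)
$c{\left(L \right)} = - \frac{1}{6} + \frac{L}{24}$ ($c{\left(L \right)} = \frac{4 - L}{-24} = \left(4 - L\right) \left(- \frac{1}{24}\right) = - \frac{1}{6} + \frac{L}{24}$)
$17 c{\left(2 \right)} A{\left(Z{\left(6 \right)},6 \right)} = 17 \left(- \frac{1}{6} + \frac{1}{24} \cdot 2\right) 2 \cdot \frac{1}{3} \cdot 6 \cdot 6 = 17 \left(- \frac{1}{6} + \frac{1}{12}\right) 2 \cdot 2 \cdot 6 = 17 \left(- \frac{1}{12}\right) 24 = \left(- \frac{17}{12}\right) 24 = -34$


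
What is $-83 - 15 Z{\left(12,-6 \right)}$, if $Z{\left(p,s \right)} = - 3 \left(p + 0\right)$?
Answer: $457$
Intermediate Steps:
$Z{\left(p,s \right)} = - 3 p$
$-83 - 15 Z{\left(12,-6 \right)} = -83 - 15 \left(\left(-3\right) 12\right) = -83 - -540 = -83 + 540 = 457$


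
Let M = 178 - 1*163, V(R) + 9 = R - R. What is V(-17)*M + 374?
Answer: 239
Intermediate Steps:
V(R) = -9 (V(R) = -9 + (R - R) = -9 + 0 = -9)
M = 15 (M = 178 - 163 = 15)
V(-17)*M + 374 = -9*15 + 374 = -135 + 374 = 239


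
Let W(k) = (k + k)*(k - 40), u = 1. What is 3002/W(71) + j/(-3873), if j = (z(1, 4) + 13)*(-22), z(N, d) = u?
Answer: 6491281/8524473 ≈ 0.76149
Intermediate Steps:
z(N, d) = 1
W(k) = 2*k*(-40 + k) (W(k) = (2*k)*(-40 + k) = 2*k*(-40 + k))
j = -308 (j = (1 + 13)*(-22) = 14*(-22) = -308)
3002/W(71) + j/(-3873) = 3002/((2*71*(-40 + 71))) - 308/(-3873) = 3002/((2*71*31)) - 308*(-1/3873) = 3002/4402 + 308/3873 = 3002*(1/4402) + 308/3873 = 1501/2201 + 308/3873 = 6491281/8524473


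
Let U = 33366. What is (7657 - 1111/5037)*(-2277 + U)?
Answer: 399671872874/1679 ≈ 2.3804e+8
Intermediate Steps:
(7657 - 1111/5037)*(-2277 + U) = (7657 - 1111/5037)*(-2277 + 33366) = (7657 - 1111*1/5037)*31089 = (7657 - 1111/5037)*31089 = (38567198/5037)*31089 = 399671872874/1679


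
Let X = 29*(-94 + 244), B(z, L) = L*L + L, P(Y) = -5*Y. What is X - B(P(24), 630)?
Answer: -393180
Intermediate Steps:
B(z, L) = L + L² (B(z, L) = L² + L = L + L²)
X = 4350 (X = 29*150 = 4350)
X - B(P(24), 630) = 4350 - 630*(1 + 630) = 4350 - 630*631 = 4350 - 1*397530 = 4350 - 397530 = -393180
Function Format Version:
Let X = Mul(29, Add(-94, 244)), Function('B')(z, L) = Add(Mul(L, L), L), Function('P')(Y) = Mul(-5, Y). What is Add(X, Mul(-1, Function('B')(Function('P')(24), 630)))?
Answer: -393180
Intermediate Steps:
Function('B')(z, L) = Add(L, Pow(L, 2)) (Function('B')(z, L) = Add(Pow(L, 2), L) = Add(L, Pow(L, 2)))
X = 4350 (X = Mul(29, 150) = 4350)
Add(X, Mul(-1, Function('B')(Function('P')(24), 630))) = Add(4350, Mul(-1, Mul(630, Add(1, 630)))) = Add(4350, Mul(-1, Mul(630, 631))) = Add(4350, Mul(-1, 397530)) = Add(4350, -397530) = -393180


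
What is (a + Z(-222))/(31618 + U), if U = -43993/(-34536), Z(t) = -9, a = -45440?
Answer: -1569626664/1092003241 ≈ -1.4374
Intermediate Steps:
U = 43993/34536 (U = -43993*(-1/34536) = 43993/34536 ≈ 1.2738)
(a + Z(-222))/(31618 + U) = (-45440 - 9)/(31618 + 43993/34536) = -45449/1092003241/34536 = -45449*34536/1092003241 = -1569626664/1092003241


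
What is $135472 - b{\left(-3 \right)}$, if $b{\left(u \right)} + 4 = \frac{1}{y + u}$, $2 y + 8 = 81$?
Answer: $\frac{9076890}{67} \approx 1.3548 \cdot 10^{5}$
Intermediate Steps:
$y = \frac{73}{2}$ ($y = -4 + \frac{1}{2} \cdot 81 = -4 + \frac{81}{2} = \frac{73}{2} \approx 36.5$)
$b{\left(u \right)} = -4 + \frac{1}{\frac{73}{2} + u}$
$135472 - b{\left(-3 \right)} = 135472 - \frac{2 \left(-145 - -12\right)}{73 + 2 \left(-3\right)} = 135472 - \frac{2 \left(-145 + 12\right)}{73 - 6} = 135472 - 2 \cdot \frac{1}{67} \left(-133\right) = 135472 - - \frac{266}{67} = 135472 + \frac{266}{67} = \frac{9076890}{67}$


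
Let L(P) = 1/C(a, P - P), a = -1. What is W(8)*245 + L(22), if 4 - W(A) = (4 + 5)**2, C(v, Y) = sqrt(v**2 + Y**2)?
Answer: -18864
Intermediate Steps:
C(v, Y) = sqrt(Y**2 + v**2)
L(P) = 1 (L(P) = 1/(sqrt((P - P)**2 + (-1)**2)) = 1/(sqrt(0**2 + 1)) = 1/(sqrt(0 + 1)) = 1/(sqrt(1)) = 1/1 = 1)
W(A) = -77 (W(A) = 4 - (4 + 5)**2 = 4 - 1*9**2 = 4 - 1*81 = 4 - 81 = -77)
W(8)*245 + L(22) = -77*245 + 1 = -18865 + 1 = -18864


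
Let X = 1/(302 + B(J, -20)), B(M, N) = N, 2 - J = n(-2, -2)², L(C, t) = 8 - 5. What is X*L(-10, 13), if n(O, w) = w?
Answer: 1/94 ≈ 0.010638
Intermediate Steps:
L(C, t) = 3
J = -2 (J = 2 - 1*(-2)² = 2 - 1*4 = 2 - 4 = -2)
X = 1/282 (X = 1/(302 - 20) = 1/282 ≈ 0.0035461)
X*L(-10, 13) = (1/282)*3 = 1/94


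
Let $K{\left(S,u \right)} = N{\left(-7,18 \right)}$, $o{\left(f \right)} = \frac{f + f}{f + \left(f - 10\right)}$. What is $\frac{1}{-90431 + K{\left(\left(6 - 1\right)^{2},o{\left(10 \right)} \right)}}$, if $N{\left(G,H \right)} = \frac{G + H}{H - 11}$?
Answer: $- \frac{7}{633006} \approx -1.1058 \cdot 10^{-5}$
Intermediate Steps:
$o{\left(f \right)} = \frac{2 f}{-10 + 2 f}$ ($o{\left(f \right)} = \frac{2 f}{f + \left(-10 + f\right)} = \frac{2 f}{-10 + 2 f}$)
$N{\left(G,H \right)} = \frac{G + H}{-11 + H}$
$K{\left(S,u \right)} = \frac{11}{7}$ ($K{\left(S,u \right)} = \frac{-7 + 18}{-11 + 18} = \frac{1}{7} \cdot 11 = \frac{11}{7}$)
$\frac{1}{-90431 + K{\left(\left(6 - 1\right)^{2},o{\left(10 \right)} \right)}} = \frac{1}{-90431 + \frac{11}{7}} = \frac{1}{- \frac{633006}{7}} = - \frac{7}{633006}$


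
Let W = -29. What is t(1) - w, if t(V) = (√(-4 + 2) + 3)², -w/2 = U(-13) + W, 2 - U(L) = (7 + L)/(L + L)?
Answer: -617/13 + 6*I*√2 ≈ -47.462 + 8.4853*I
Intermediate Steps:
U(L) = 2 - (7 + L)/(2*L) (U(L) = 2 - (7 + L)/(L + L) = 2 - (7 + L)/(2*L))
w = 708/13 (w = -2*((½)*(-7 + 3*(-13))/(-13) - 29) = -2*((½)*(-1/13)*(-7 - 39) - 29) = -2*((½)*(-1/13)*(-46) - 29) = -2*(23/13 - 29) = -2*(-354/13) = 708/13 ≈ 54.462)
t(V) = (3 + I*√2)² (t(V) = (√(-2) + 3)² = (I*√2 + 3)² = (3 + I*√2)²)
t(1) - w = (3 + I*√2)² - 1*708/13 = (3 + I*√2)² - 708/13 = -708/13 + (3 + I*√2)²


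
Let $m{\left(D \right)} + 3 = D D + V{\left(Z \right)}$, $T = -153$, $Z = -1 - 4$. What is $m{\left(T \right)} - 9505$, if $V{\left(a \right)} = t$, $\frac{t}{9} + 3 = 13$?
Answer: $13991$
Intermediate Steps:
$t = 90$ ($t = -27 + 9 \cdot 13 = -27 + 117 = 90$)
$Z = -5$ ($Z = -1 - 4 = -5$)
$V{\left(a \right)} = 90$
$m{\left(D \right)} = 87 + D^{2}$ ($m{\left(D \right)} = -3 + \left(D D + 90\right) = -3 + \left(D^{2} + 90\right) = -3 + \left(90 + D^{2}\right) = 87 + D^{2}$)
$m{\left(T \right)} - 9505 = \left(87 + \left(-153\right)^{2}\right) - 9505 = \left(87 + 23409\right) - 9505 = 23496 - 9505 = 13991$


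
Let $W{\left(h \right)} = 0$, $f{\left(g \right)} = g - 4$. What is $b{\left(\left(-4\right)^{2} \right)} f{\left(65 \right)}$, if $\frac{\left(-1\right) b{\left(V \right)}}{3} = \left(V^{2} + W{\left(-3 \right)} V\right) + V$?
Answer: $-49776$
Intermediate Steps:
$f{\left(g \right)} = -4 + g$ ($f{\left(g \right)} = g - 4 = -4 + g$)
$b{\left(V \right)} = - 3 V - 3 V^{2}$ ($b{\left(V \right)} = - 3 \left(\left(V^{2} + 0 V\right) + V\right) = - 3 \left(\left(V^{2} + 0\right) + V\right) = - 3 \left(V^{2} + V\right) = - 3 \left(V + V^{2}\right) = - 3 V - 3 V^{2}$)
$b{\left(\left(-4\right)^{2} \right)} f{\left(65 \right)} = - 3 \left(-4\right)^{2} \left(1 + \left(-4\right)^{2}\right) \left(-4 + 65\right) = \left(-3\right) 16 \left(1 + 16\right) 61 = \left(-3\right) 16 \cdot 17 \cdot 61 = \left(-816\right) 61 = -49776$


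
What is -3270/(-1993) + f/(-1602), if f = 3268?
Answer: -637292/1596393 ≈ -0.39921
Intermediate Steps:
-3270/(-1993) + f/(-1602) = -3270/(-1993) + 3268/(-1602) = -3270*(-1/1993) + 3268*(-1/1602) = 3270/1993 - 1634/801 = -637292/1596393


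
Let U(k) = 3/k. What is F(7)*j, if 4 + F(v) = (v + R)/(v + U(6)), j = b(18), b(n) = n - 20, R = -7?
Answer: 8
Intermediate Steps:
b(n) = -20 + n
j = -2 (j = -20 + 18 = -2)
F(v) = -4 + (-7 + v)/(½ + v) (F(v) = -4 + (v - 7)/(v + 3/6) = -4 + (-7 + v)/(v + 3*(⅙)) = -4 + (-7 + v)/(v + ½) = -4 + (-7 + v)/(½ + v))
F(7)*j = (6*(-3 - 1*7)/(1 + 2*7))*(-2) = (6*(-3 - 7)/(1 + 14))*(-2) = (6*(-10)/15)*(-2) = (6*(1/15)*(-10))*(-2) = -4*(-2) = 8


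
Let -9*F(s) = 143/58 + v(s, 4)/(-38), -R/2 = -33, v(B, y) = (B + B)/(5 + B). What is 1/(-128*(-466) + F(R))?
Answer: 704178/42002620265 ≈ 1.6765e-5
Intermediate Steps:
v(B, y) = 2*B/(5 + B) (v(B, y) = (2*B)/(5 + B) = 2*B/(5 + B))
R = 66 (R = -2*(-33) = 66)
F(s) = -143/522 + s/(171*(5 + s)) (F(s) = -(143/58 + (2*s/(5 + s))/(-38))/9 = -(143*(1/58) + (2*s/(5 + s))*(-1/38))/9 = -(143/58 - s/(19*(5 + s)))/9 = -143/522 + s/(171*(5 + s)))
1/(-128*(-466) + F(R)) = 1/(-128*(-466) + (-13585 - 2659*66)/(9918*(5 + 66))) = 1/(59648 + (1/9918)*(-13585 - 175494)/71) = 1/(59648 + (1/9918)*(1/71)*(-189079)) = 1/(59648 - 189079/704178) = 1/(42002620265/704178) = 704178/42002620265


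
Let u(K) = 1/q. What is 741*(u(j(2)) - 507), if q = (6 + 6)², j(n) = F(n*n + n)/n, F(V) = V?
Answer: -18032729/48 ≈ -3.7568e+5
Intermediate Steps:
j(n) = (n + n²)/n (j(n) = (n*n + n)/n = (n² + n)/n = (n + n²)/n)
q = 144 (q = 12² = 144)
u(K) = 1/144
741*(u(j(2)) - 507) = 741*(1/144 - 507) = 741*(-73007/144) = -18032729/48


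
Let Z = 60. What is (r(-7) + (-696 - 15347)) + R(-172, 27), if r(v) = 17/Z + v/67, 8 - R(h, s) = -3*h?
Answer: -66534301/4020 ≈ -16551.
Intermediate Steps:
R(h, s) = 8 + 3*h (R(h, s) = 8 - (-3)*h = 8 + 3*h)
r(v) = 17/60 + v/67
(r(-7) + (-696 - 15347)) + R(-172, 27) = ((17/60 + (1/67)*(-7)) + (-696 - 15347)) + (8 + 3*(-172)) = ((17/60 - 7/67) - 16043) + (8 - 516) = (719/4020 - 16043) - 508 = -64492141/4020 - 508 = -66534301/4020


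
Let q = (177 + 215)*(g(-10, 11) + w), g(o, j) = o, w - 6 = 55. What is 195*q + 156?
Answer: 3898596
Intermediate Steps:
w = 61 (w = 6 + 55 = 61)
q = 19992 (q = (177 + 215)*(-10 + 61) = 392*51 = 19992)
195*q + 156 = 195*19992 + 156 = 3898440 + 156 = 3898596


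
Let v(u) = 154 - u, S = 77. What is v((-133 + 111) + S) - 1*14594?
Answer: -14495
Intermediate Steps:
v((-133 + 111) + S) - 1*14594 = (154 - ((-133 + 111) + 77)) - 1*14594 = (154 - (-22 + 77)) - 14594 = (154 - 1*55) - 14594 = (154 - 55) - 14594 = 99 - 14594 = -14495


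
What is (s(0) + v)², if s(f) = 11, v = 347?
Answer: 128164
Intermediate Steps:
(s(0) + v)² = (11 + 347)² = 358² = 128164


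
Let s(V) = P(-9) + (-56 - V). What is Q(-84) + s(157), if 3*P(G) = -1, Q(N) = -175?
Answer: -1165/3 ≈ -388.33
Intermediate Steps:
P(G) = -⅓ (P(G) = (⅓)*(-1) = -⅓)
s(V) = -169/3 - V (s(V) = -⅓ + (-56 - V) = -169/3 - V)
Q(-84) + s(157) = -175 + (-169/3 - 1*157) = -175 + (-169/3 - 157) = -175 - 640/3 = -1165/3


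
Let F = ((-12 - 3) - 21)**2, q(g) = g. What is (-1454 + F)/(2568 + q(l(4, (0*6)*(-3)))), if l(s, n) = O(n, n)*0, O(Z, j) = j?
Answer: -79/1284 ≈ -0.061526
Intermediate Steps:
l(s, n) = 0 (l(s, n) = n*0 = 0)
F = 1296 (F = (-15 - 21)**2 = (-36)**2 = 1296)
(-1454 + F)/(2568 + q(l(4, (0*6)*(-3)))) = (-1454 + 1296)/(2568 + 0) = -158/2568 = -158*1/2568 = -79/1284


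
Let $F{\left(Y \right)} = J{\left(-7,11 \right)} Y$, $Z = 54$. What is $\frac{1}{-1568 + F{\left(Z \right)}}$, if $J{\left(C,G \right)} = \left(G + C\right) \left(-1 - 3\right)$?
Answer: $- \frac{1}{2432} \approx -0.00041118$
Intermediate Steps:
$J{\left(C,G \right)} = - 4 C - 4 G$ ($J{\left(C,G \right)} = \left(C + G\right) \left(-4\right) = - 4 C - 4 G$)
$F{\left(Y \right)} = - 16 Y$ ($F{\left(Y \right)} = \left(\left(-4\right) \left(-7\right) - 44\right) Y = \left(28 - 44\right) Y = - 16 Y$)
$\frac{1}{-1568 + F{\left(Z \right)}} = \frac{1}{-1568 - 864} = \frac{1}{-2432} = - \frac{1}{2432}$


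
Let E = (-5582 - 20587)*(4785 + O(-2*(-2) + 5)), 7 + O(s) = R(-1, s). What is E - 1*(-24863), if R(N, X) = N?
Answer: -124984450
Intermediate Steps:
O(s) = -8 (O(s) = -7 - 1 = -8)
E = -125009313 (E = (-5582 - 20587)*(4785 - 8) = -26169*4777 = -125009313)
E - 1*(-24863) = -125009313 - 1*(-24863) = -125009313 + 24863 = -124984450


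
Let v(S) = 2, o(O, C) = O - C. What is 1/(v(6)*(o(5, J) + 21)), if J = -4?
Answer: 1/60 ≈ 0.016667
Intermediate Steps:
1/(v(6)*(o(5, J) + 21)) = 1/(2*((5 - 1*(-4)) + 21)) = 1/(2*((5 + 4) + 21)) = 1/(2*(9 + 21)) = 1/(2*30) = 1/60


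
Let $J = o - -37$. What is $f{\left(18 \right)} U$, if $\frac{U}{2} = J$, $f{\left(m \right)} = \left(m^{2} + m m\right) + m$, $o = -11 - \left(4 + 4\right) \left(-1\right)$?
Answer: $45288$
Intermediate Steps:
$o = -3$ ($o = -11 - 8 \left(-1\right) = -11 - -8 = -11 + 8 = -3$)
$J = 34$ ($J = -3 - -37 = -3 + 37 = 34$)
$f{\left(m \right)} = m + 2 m^{2}$ ($f{\left(m \right)} = \left(m^{2} + m^{2}\right) + m = 2 m^{2} + m = m + 2 m^{2}$)
$U = 68$ ($U = 2 \cdot 34 = 68$)
$f{\left(18 \right)} U = 18 \left(1 + 2 \cdot 18\right) 68 = 18 \left(1 + 36\right) 68 = 18 \cdot 37 \cdot 68 = 666 \cdot 68 = 45288$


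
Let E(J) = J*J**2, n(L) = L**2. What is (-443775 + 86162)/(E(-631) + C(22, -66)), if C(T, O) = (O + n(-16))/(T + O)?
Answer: 7867486/5527271097 ≈ 0.0014234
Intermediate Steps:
E(J) = J**3
C(T, O) = (256 + O)/(O + T) (C(T, O) = (O + (-16)**2)/(T + O) = (O + 256)/(O + T) = (256 + O)/(O + T))
(-443775 + 86162)/(E(-631) + C(22, -66)) = (-443775 + 86162)/((-631)**3 + (256 - 66)/(-66 + 22)) = -357613/(-251239591 + 190/(-44)) = -357613/(-251239591 - 1/44*190) = -357613/(-251239591 - 95/22) = -357613/(-5527271097/22) = -357613*(-22/5527271097) = 7867486/5527271097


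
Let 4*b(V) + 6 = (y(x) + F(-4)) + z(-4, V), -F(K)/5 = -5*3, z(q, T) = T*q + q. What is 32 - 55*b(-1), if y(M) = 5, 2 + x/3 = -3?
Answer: -1971/2 ≈ -985.50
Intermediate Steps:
z(q, T) = q + T*q
x = -15 (x = -6 + 3*(-3) = -6 - 9 = -15)
F(K) = 75 (F(K) = -(-25)*3 = -5*(-15) = 75)
b(V) = 35/2 - V (b(V) = -3/2 + ((5 + 75) - 4*(1 + V))/4 = -3/2 + (80 + (-4 - 4*V))/4 = -3/2 + (76 - 4*V)/4 = -3/2 + (19 - V) = 35/2 - V)
32 - 55*b(-1) = 32 - 55*(35/2 - 1*(-1)) = 32 - 55*(35/2 + 1) = 32 - 55*37/2 = 32 - 2035/2 = -1971/2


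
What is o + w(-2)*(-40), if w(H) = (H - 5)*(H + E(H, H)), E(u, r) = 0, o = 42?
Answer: -518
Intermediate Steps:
w(H) = H*(-5 + H) (w(H) = (H - 5)*(H + 0) = (-5 + H)*H = H*(-5 + H))
o + w(-2)*(-40) = 42 - 2*(-5 - 2)*(-40) = 42 - 2*(-7)*(-40) = 42 + 14*(-40) = 42 - 560 = -518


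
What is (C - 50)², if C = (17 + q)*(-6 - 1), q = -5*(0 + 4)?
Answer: 841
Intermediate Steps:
q = -20 (q = -5*4 = -20)
C = 21 (C = (17 - 20)*(-6 - 1) = -3*(-7) = 21)
(C - 50)² = (21 - 50)² = (-29)² = 841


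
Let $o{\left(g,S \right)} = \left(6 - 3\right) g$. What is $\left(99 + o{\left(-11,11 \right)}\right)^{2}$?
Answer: $4356$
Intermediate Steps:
$o{\left(g,S \right)} = 3 g$
$\left(99 + o{\left(-11,11 \right)}\right)^{2} = \left(99 + 3 \left(-11\right)\right)^{2} = \left(99 - 33\right)^{2} = 66^{2} = 4356$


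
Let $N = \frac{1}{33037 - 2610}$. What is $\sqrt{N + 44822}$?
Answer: $\frac{\sqrt{41496312020865}}{30427} \approx 211.71$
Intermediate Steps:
$N = \frac{1}{30427}$ ($N = \frac{1}{33037 - 2610} = \frac{1}{30427} \approx 3.2866 \cdot 10^{-5}$)
$\sqrt{N + 44822} = \sqrt{\frac{1}{30427} + 44822} = \sqrt{\frac{1363798995}{30427}} = \frac{\sqrt{41496312020865}}{30427}$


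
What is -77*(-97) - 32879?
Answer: -25410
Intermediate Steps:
-77*(-97) - 32879 = 7469 - 32879 = -25410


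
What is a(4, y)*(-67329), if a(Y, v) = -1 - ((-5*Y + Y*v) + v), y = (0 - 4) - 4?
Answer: -3972411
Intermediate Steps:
y = -8 (y = -4 - 4 = -8)
a(Y, v) = -1 - v + 5*Y - Y*v (a(Y, v) = -1 - (v - 5*Y + Y*v) = -1 + (-v + 5*Y - Y*v) = -1 - v + 5*Y - Y*v)
a(4, y)*(-67329) = (-1 - 1*(-8) + 5*4 - 1*4*(-8))*(-67329) = (-1 + 8 + 20 + 32)*(-67329) = 59*(-67329) = -3972411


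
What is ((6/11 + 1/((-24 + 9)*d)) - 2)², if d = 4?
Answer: 942841/435600 ≈ 2.1645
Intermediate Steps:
((6/11 + 1/((-24 + 9)*d)) - 2)² = ((6/11 + 1/((-24 + 9)*4)) - 2)² = ((6*(1/11) + (¼)/(-15)) - 2)² = ((6/11 - 1/15*¼) - 2)² = ((6/11 - 1/60) - 2)² = (349/660 - 2)² = (-971/660)² = 942841/435600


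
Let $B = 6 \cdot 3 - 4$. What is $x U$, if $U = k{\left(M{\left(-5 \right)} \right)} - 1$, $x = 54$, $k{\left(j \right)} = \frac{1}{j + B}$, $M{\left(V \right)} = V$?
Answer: $-48$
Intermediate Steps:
$B = 14$ ($B = 18 - 4 = 14$)
$k{\left(j \right)} = \frac{1}{14 + j}$ ($k{\left(j \right)} = \frac{1}{j + 14} = \frac{1}{14 + j}$)
$U = - \frac{8}{9}$ ($U = \frac{1}{14 - 5} - 1 = \frac{1}{9} - 1 = - \frac{8}{9} \approx -0.88889$)
$x U = 54 \left(- \frac{8}{9}\right) = -48$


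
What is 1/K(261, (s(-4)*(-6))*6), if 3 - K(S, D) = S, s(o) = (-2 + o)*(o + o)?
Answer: -1/258 ≈ -0.0038760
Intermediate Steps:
s(o) = 2*o*(-2 + o) (s(o) = (-2 + o)*(2*o) = 2*o*(-2 + o))
K(S, D) = 3 - S
1/K(261, (s(-4)*(-6))*6) = 1/(3 - 1*261) = 1/(3 - 261) = 1/(-258) = -1/258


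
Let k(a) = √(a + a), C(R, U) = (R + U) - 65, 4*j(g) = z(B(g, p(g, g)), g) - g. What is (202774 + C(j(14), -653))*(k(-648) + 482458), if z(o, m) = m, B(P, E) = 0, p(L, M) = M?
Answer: 97483533648 + 7274016*I ≈ 9.7483e+10 + 7.274e+6*I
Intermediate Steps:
j(g) = 0 (j(g) = (g - g)/4 = (¼)*0 = 0)
C(R, U) = -65 + R + U
k(a) = √2*√a (k(a) = √(2*a) = √2*√a)
(202774 + C(j(14), -653))*(k(-648) + 482458) = (202774 + (-65 + 0 - 653))*(√2*√(-648) + 482458) = (202774 - 718)*(√2*(18*I*√2) + 482458) = 202056*(36*I + 482458) = 202056*(482458 + 36*I) = 97483533648 + 7274016*I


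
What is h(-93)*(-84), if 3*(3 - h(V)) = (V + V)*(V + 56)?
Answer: 192444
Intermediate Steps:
h(V) = 3 - 2*V*(56 + V)/3 (h(V) = 3 - (V + V)*(V + 56)/3 = 3 - 2*V*(56 + V)/3)
h(-93)*(-84) = (3 - 112/3*(-93) - ⅔*(-93)²)*(-84) = (3 + 3472 - ⅔*8649)*(-84) = (3 + 3472 - 5766)*(-84) = -2291*(-84) = 192444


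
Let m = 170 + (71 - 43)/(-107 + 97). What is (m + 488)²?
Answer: 10732176/25 ≈ 4.2929e+5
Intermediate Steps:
m = 836/5 (m = 170 + 28/(-10) = 170 + 28*(-⅒) = 170 - 14/5 = 836/5 ≈ 167.20)
(m + 488)² = (836/5 + 488)² = (3276/5)² = 10732176/25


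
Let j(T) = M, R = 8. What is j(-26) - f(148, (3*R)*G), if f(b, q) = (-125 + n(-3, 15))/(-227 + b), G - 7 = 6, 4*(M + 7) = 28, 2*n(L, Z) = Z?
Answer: -235/158 ≈ -1.4873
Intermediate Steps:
n(L, Z) = Z/2
M = 0 (M = -7 + (¼)*28 = -7 + 7 = 0)
j(T) = 0
G = 13 (G = 7 + 6 = 13)
f(b, q) = -235/(2*(-227 + b)) (f(b, q) = (-125 + (½)*15)/(-227 + b) = (-125 + 15/2)/(-227 + b) = -235/(2*(-227 + b)))
j(-26) - f(148, (3*R)*G) = 0 - (-235)/(-454 + 2*148) = 0 - (-235)/(-454 + 296) = 0 - (-235)/(-158) = 0 - (-235)*(-1)/158 = 0 - 1*235/158 = 0 - 235/158 = -235/158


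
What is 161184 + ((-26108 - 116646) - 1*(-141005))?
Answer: 159435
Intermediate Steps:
161184 + ((-26108 - 116646) - 1*(-141005)) = 161184 + (-142754 + 141005) = 161184 - 1749 = 159435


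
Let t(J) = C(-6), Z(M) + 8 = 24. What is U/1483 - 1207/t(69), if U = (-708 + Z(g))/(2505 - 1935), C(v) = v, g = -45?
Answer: 56682501/281770 ≈ 201.17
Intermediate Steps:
Z(M) = 16 (Z(M) = -8 + 24 = 16)
t(J) = -6
U = -346/285 (U = (-708 + 16)/(2505 - 1935) = -692/570 = -692*1/570 = -346/285 ≈ -1.2140)
U/1483 - 1207/t(69) = -346/285/1483 - 1207/(-6) = -346/285*1/1483 - 1207*(-1/6) = -346/422655 + 1207/6 = 56682501/281770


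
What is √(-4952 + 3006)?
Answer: I*√1946 ≈ 44.113*I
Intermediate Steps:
√(-4952 + 3006) = √(-1946) = I*√1946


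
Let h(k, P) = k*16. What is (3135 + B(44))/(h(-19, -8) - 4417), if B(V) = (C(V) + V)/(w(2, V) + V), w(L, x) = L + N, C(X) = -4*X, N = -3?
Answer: -134673/203003 ≈ -0.66340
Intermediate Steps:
w(L, x) = -3 + L (w(L, x) = L - 3 = -3 + L)
h(k, P) = 16*k
B(V) = -3*V/(-1 + V) (B(V) = (-4*V + V)/((-3 + 2) + V) = (-3*V)/(-1 + V) = -3*V/(-1 + V))
(3135 + B(44))/(h(-19, -8) - 4417) = (3135 - 3*44/(-1 + 44))/(16*(-19) - 4417) = (3135 - 3*44/43)/(-304 - 4417) = (3135 - 3*44*1/43)/(-4721) = (3135 - 132/43)*(-1/4721) = (134673/43)*(-1/4721) = -134673/203003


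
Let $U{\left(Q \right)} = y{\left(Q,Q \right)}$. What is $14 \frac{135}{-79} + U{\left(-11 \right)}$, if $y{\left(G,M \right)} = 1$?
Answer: $- \frac{1811}{79} \approx -22.924$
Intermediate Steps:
$U{\left(Q \right)} = 1$
$14 \frac{135}{-79} + U{\left(-11 \right)} = 14 \frac{135}{-79} + 1 = 14 \cdot 135 \left(- \frac{1}{79}\right) + 1 = 14 \left(- \frac{135}{79}\right) + 1 = - \frac{1890}{79} + 1 = - \frac{1811}{79}$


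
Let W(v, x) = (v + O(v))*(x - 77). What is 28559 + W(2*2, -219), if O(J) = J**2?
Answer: 22639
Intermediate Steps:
W(v, x) = (-77 + x)*(v + v**2) (W(v, x) = (v + v**2)*(x - 77) = (v + v**2)*(-77 + x) = (-77 + x)*(v + v**2))
28559 + W(2*2, -219) = 28559 + (2*2)*(-77 - 219 - 154*2 + (2*2)*(-219)) = 28559 + 4*(-77 - 219 - 77*4 + 4*(-219)) = 28559 + 4*(-77 - 219 - 308 - 876) = 28559 + 4*(-1480) = 28559 - 5920 = 22639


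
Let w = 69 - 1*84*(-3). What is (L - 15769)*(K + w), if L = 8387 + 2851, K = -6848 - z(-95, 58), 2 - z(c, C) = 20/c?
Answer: 562093205/19 ≈ 2.9584e+7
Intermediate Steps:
z(c, C) = 2 - 20/c
K = -130154/19 (K = -6848 - (2 - 20/(-95)) = -6848 - (2 - 20*(-1/95)) = -6848 - (2 + 4/19) = -6848 - 1*42/19 = -6848 - 42/19 = -130154/19 ≈ -6850.2)
w = 321 (w = 69 - 84*(-3) = 69 + 252 = 321)
L = 11238
(L - 15769)*(K + w) = (11238 - 15769)*(-130154/19 + 321) = -4531*(-124055/19) = 562093205/19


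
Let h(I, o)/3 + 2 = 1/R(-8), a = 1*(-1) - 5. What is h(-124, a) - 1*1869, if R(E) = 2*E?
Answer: -30003/16 ≈ -1875.2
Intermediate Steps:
a = -6 (a = -1 - 5 = -6)
h(I, o) = -99/16 (h(I, o) = -6 + 3/((2*(-8))) = -6 + 3/(-16) = -6 + 3*(-1/16) = -6 - 3/16 = -99/16)
h(-124, a) - 1*1869 = -99/16 - 1*1869 = -99/16 - 1869 = -30003/16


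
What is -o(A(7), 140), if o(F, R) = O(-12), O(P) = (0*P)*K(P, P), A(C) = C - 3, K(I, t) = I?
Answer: 0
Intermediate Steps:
A(C) = -3 + C
O(P) = 0 (O(P) = (0*P)*P = 0*P = 0)
o(F, R) = 0
-o(A(7), 140) = -1*0 = 0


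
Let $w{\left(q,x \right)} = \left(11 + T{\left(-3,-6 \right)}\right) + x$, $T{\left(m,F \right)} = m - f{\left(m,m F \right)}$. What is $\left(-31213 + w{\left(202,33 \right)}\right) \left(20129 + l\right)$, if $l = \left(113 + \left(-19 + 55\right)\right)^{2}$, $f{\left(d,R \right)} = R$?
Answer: $-1320272700$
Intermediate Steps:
$T{\left(m,F \right)} = m - F m$ ($T{\left(m,F \right)} = m - m F = m - F m$)
$l = 22201$ ($l = \left(113 + 36\right)^{2} = 149^{2} = 22201$)
$w{\left(q,x \right)} = -10 + x$ ($w{\left(q,x \right)} = \left(11 - 3 \left(1 - -6\right)\right) + x = \left(11 - 3 \left(1 + 6\right)\right) + x = \left(11 - 21\right) + x = -10 + x$)
$\left(-31213 + w{\left(202,33 \right)}\right) \left(20129 + l\right) = \left(-31213 + \left(-10 + 33\right)\right) \left(20129 + 22201\right) = \left(-31213 + 23\right) 42330 = \left(-31190\right) 42330 = -1320272700$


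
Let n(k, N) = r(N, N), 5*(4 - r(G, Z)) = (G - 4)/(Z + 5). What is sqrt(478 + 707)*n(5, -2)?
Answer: 22*sqrt(1185)/5 ≈ 151.46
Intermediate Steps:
r(G, Z) = 4 - (-4 + G)/(5*(5 + Z)) (r(G, Z) = 4 - (G - 4)/(5*(Z + 5)) = 4 - (-4 + G)/(5*(5 + Z)))
n(k, N) = (104 + 19*N)/(5*(5 + N)) (n(k, N) = (104 - N + 20*N)/(5*(5 + N)) = (104 + 19*N)/(5*(5 + N)))
sqrt(478 + 707)*n(5, -2) = sqrt(478 + 707)*((104 + 19*(-2))/(5*(5 - 2))) = sqrt(1185)*((1/5)*(104 - 38)/3) = sqrt(1185)*((1/5)*(1/3)*66) = sqrt(1185)*(22/5) = 22*sqrt(1185)/5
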